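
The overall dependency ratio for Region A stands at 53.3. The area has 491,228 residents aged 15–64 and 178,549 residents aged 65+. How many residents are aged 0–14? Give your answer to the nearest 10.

Total dependency ratio = (youth + elderly) / working-age × 100
53.3 = (Y + 178,549) / 491,228 × 100
⇒ 83,280

Aged 0–14: 83,280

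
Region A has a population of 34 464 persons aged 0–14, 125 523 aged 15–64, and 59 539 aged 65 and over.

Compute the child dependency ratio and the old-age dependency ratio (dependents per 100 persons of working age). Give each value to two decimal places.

Youth dependency ratio = 34 464 / 125 523 × 100 = 27.46
Old-age dependency ratio = 59 539 / 125 523 × 100 = 47.43

Youth dependency ratio: 27.46
Old-age dependency ratio: 47.43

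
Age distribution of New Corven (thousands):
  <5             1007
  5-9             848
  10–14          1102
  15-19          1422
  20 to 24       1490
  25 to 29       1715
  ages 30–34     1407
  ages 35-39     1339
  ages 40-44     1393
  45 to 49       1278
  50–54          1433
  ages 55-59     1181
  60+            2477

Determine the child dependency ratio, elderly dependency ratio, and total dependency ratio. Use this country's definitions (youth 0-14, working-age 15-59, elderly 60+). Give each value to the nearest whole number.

Youth dependency ratio: 23
Old-age dependency ratio: 20
Total dependency ratio: 43

0–14: 1007 + 848 + 1102 = 2957
15–59: 1422 + 1490 + 1715 + 1407 + 1339 + 1393 + 1278 + 1433 + 1181 = 12658
60+: 2477
Youth dependency ratio = 2957 / 12658 × 100 = 23
Old-age dependency ratio = 2477 / 12658 × 100 = 20
Total dependency ratio = (2957 + 2477) / 12658 × 100 = 5434 / 12658 × 100 = 43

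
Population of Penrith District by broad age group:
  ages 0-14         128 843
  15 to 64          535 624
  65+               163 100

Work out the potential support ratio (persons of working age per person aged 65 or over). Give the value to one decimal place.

Potential support ratio = 535 624 / 163 100 = 3.3

Potential support ratio: 3.3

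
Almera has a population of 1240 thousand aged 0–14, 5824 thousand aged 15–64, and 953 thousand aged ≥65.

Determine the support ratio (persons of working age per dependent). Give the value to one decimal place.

Support ratio: 2.7

Support ratio = 5824 / (1240 + 953) = 5824 / 2193 = 2.7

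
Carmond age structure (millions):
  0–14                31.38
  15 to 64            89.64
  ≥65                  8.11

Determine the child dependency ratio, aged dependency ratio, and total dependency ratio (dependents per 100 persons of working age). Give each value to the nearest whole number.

Youth dependency ratio = 31.38 / 89.64 × 100 = 35
Old-age dependency ratio = 8.11 / 89.64 × 100 = 9
Total dependency ratio = (31.38 + 8.11) / 89.64 × 100 = 39.49 / 89.64 × 100 = 44

Youth dependency ratio: 35
Old-age dependency ratio: 9
Total dependency ratio: 44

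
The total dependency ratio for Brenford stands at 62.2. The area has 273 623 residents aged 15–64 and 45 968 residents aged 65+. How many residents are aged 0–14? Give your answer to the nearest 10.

Aged 0–14: 124 230

Total dependency ratio = (youth + elderly) / working-age × 100
62.2 = (Y + 45 968) / 273 623 × 100
⇒ 124 230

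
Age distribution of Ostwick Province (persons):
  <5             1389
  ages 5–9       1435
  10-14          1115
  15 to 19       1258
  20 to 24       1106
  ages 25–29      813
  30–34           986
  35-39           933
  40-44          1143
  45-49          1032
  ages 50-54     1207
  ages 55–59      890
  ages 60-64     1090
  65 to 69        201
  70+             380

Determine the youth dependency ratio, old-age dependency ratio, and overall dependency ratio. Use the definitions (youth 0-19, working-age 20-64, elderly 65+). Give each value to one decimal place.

0–19: 1389 + 1435 + 1115 + 1258 = 5197
20–64: 1106 + 813 + 986 + 933 + 1143 + 1032 + 1207 + 890 + 1090 = 9200
65+: 201 + 380 = 581
Youth dependency ratio = 5197 / 9200 × 100 = 56.5
Old-age dependency ratio = 581 / 9200 × 100 = 6.3
Total dependency ratio = (5197 + 581) / 9200 × 100 = 5778 / 9200 × 100 = 62.8

Youth dependency ratio: 56.5
Old-age dependency ratio: 6.3
Total dependency ratio: 62.8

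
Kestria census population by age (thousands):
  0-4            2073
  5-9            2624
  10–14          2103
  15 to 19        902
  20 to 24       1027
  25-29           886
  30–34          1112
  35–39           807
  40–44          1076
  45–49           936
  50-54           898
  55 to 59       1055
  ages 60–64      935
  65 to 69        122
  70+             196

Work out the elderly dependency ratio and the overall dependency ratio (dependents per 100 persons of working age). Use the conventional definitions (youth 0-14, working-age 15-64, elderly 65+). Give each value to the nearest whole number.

Old-age dependency ratio: 3
Total dependency ratio: 74

0–14: 2073 + 2624 + 2103 = 6800
15–64: 902 + 1027 + 886 + 1112 + 807 + 1076 + 936 + 898 + 1055 + 935 = 9634
65+: 122 + 196 = 318
Old-age dependency ratio = 318 / 9634 × 100 = 3
Total dependency ratio = (6800 + 318) / 9634 × 100 = 7118 / 9634 × 100 = 74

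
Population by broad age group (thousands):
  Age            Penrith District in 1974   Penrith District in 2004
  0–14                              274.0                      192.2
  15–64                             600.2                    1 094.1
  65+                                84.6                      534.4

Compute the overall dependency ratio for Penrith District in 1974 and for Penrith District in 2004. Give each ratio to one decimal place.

Penrith District in 1974: 59.7
Penrith District in 2004: 66.4

Penrith District in 1974: (274.0 + 84.6) / 600.2 × 100 = 358.6 / 600.2 × 100 = 59.7
Penrith District in 2004: (192.2 + 534.4) / 1 094.1 × 100 = 726.6 / 1 094.1 × 100 = 66.4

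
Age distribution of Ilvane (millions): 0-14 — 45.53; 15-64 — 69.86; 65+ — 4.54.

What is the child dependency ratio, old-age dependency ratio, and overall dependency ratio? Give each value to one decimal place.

Youth dependency ratio: 65.2
Old-age dependency ratio: 6.5
Total dependency ratio: 71.7

Youth dependency ratio = 45.53 / 69.86 × 100 = 65.2
Old-age dependency ratio = 4.54 / 69.86 × 100 = 6.5
Total dependency ratio = (45.53 + 4.54) / 69.86 × 100 = 50.07 / 69.86 × 100 = 71.7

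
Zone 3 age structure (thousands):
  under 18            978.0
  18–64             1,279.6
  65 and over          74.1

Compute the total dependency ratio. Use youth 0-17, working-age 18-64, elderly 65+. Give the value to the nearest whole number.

Total dependency ratio: 82

Total dependency ratio = (978.0 + 74.1) / 1,279.6 × 100 = 1,052.1 / 1,279.6 × 100 = 82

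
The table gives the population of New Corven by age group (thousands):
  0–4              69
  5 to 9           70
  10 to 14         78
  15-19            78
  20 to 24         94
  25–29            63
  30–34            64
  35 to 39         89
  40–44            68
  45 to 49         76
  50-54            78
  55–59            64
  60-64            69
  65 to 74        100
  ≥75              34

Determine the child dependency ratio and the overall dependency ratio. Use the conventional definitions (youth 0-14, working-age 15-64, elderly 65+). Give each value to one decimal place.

Youth dependency ratio: 29.2
Total dependency ratio: 47.2

0–14: 69 + 70 + 78 = 217
15–64: 78 + 94 + 63 + 64 + 89 + 68 + 76 + 78 + 64 + 69 = 743
65+: 100 + 34 = 134
Youth dependency ratio = 217 / 743 × 100 = 29.2
Total dependency ratio = (217 + 134) / 743 × 100 = 351 / 743 × 100 = 47.2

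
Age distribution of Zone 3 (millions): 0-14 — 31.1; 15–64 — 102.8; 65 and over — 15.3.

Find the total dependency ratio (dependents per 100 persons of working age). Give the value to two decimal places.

Total dependency ratio: 45.14

Total dependency ratio = (31.1 + 15.3) / 102.8 × 100 = 46.4 / 102.8 × 100 = 45.14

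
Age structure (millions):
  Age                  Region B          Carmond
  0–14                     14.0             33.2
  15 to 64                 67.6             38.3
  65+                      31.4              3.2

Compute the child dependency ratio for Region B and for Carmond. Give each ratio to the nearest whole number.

Region B: 14.0 / 67.6 × 100 = 21
Carmond: 33.2 / 38.3 × 100 = 87

Region B: 21
Carmond: 87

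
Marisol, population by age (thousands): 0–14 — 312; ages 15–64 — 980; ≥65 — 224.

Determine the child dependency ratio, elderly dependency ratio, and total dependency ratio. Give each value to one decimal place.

Youth dependency ratio: 31.8
Old-age dependency ratio: 22.9
Total dependency ratio: 54.7

Youth dependency ratio = 312 / 980 × 100 = 31.8
Old-age dependency ratio = 224 / 980 × 100 = 22.9
Total dependency ratio = (312 + 224) / 980 × 100 = 536 / 980 × 100 = 54.7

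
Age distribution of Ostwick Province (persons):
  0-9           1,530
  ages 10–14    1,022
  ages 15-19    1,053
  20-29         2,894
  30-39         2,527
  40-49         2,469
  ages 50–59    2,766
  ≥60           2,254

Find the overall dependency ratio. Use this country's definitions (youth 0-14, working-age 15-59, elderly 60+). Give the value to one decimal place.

0–14: 1,530 + 1,022 = 2,552
15–59: 1,053 + 2,894 + 2,527 + 2,469 + 2,766 = 11,709
60+: 2,254
Total dependency ratio = (2,552 + 2,254) / 11,709 × 100 = 4,806 / 11,709 × 100 = 41.0

Total dependency ratio: 41.0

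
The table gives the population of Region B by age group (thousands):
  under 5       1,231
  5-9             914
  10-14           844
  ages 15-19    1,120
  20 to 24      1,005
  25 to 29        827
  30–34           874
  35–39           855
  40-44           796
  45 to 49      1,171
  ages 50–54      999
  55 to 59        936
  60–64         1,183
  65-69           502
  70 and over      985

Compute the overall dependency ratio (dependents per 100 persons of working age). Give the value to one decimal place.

Total dependency ratio: 45.8

0–14: 1,231 + 914 + 844 = 2,989
15–64: 1,120 + 1,005 + 827 + 874 + 855 + 796 + 1,171 + 999 + 936 + 1,183 = 9,766
65+: 502 + 985 = 1,487
Total dependency ratio = (2,989 + 1,487) / 9,766 × 100 = 4,476 / 9,766 × 100 = 45.8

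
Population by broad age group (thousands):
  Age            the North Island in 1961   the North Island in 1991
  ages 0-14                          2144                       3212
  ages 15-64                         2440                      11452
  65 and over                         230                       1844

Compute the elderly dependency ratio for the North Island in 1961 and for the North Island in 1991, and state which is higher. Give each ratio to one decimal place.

the North Island in 1961: 9.4
the North Island in 1991: 16.1
Higher: the North Island in 1991

the North Island in 1961: 230 / 2440 × 100 = 9.4
the North Island in 1991: 1844 / 11452 × 100 = 16.1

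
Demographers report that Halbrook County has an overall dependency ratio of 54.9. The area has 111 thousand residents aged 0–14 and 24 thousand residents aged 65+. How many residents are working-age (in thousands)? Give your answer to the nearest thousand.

Working-age: 246

Total dependency ratio = (youth + elderly) / working-age × 100
54.9 = (111 + 24) / W × 100
⇒ 246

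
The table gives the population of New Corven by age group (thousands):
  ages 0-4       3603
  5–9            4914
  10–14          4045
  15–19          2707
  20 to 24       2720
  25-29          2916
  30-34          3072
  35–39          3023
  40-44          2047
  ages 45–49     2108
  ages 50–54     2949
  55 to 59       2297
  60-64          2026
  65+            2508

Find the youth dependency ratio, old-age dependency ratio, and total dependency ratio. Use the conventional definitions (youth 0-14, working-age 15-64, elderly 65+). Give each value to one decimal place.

Youth dependency ratio: 48.6
Old-age dependency ratio: 9.7
Total dependency ratio: 58.3

0–14: 3603 + 4914 + 4045 = 12562
15–64: 2707 + 2720 + 2916 + 3072 + 3023 + 2047 + 2108 + 2949 + 2297 + 2026 = 25865
65+: 2508
Youth dependency ratio = 12562 / 25865 × 100 = 48.6
Old-age dependency ratio = 2508 / 25865 × 100 = 9.7
Total dependency ratio = (12562 + 2508) / 25865 × 100 = 15070 / 25865 × 100 = 58.3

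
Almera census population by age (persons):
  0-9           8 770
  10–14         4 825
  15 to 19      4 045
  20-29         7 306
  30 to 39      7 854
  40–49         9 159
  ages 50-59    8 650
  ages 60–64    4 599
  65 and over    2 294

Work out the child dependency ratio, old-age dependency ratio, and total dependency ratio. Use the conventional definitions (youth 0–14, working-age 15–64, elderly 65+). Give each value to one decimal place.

Youth dependency ratio: 32.7
Old-age dependency ratio: 5.5
Total dependency ratio: 38.2

0–14: 8 770 + 4 825 = 13 595
15–64: 4 045 + 7 306 + 7 854 + 9 159 + 8 650 + 4 599 = 41 613
65+: 2 294
Youth dependency ratio = 13 595 / 41 613 × 100 = 32.7
Old-age dependency ratio = 2 294 / 41 613 × 100 = 5.5
Total dependency ratio = (13 595 + 2 294) / 41 613 × 100 = 15 889 / 41 613 × 100 = 38.2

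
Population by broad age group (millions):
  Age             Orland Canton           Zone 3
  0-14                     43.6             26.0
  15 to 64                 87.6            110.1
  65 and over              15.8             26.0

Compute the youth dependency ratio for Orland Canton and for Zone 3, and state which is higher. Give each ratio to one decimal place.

Orland Canton: 49.8
Zone 3: 23.6
Higher: Orland Canton

Orland Canton: 43.6 / 87.6 × 100 = 49.8
Zone 3: 26.0 / 110.1 × 100 = 23.6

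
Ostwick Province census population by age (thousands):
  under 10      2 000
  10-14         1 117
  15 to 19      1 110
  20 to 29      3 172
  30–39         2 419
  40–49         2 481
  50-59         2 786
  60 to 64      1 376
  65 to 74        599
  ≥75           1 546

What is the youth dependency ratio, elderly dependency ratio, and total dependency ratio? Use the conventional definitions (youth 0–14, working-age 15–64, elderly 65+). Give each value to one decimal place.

0–14: 2 000 + 1 117 = 3 117
15–64: 1 110 + 3 172 + 2 419 + 2 481 + 2 786 + 1 376 = 13 344
65+: 599 + 1 546 = 2 145
Youth dependency ratio = 3 117 / 13 344 × 100 = 23.4
Old-age dependency ratio = 2 145 / 13 344 × 100 = 16.1
Total dependency ratio = (3 117 + 2 145) / 13 344 × 100 = 5 262 / 13 344 × 100 = 39.4

Youth dependency ratio: 23.4
Old-age dependency ratio: 16.1
Total dependency ratio: 39.4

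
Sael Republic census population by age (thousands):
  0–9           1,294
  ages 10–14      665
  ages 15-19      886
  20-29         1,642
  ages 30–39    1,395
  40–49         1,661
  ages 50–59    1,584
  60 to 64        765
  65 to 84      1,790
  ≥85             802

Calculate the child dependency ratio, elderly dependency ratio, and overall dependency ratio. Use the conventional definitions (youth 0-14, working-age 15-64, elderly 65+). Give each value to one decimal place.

Youth dependency ratio: 24.7
Old-age dependency ratio: 32.7
Total dependency ratio: 57.4

0–14: 1,294 + 665 = 1,959
15–64: 886 + 1,642 + 1,395 + 1,661 + 1,584 + 765 = 7,933
65+: 1,790 + 802 = 2,592
Youth dependency ratio = 1,959 / 7,933 × 100 = 24.7
Old-age dependency ratio = 2,592 / 7,933 × 100 = 32.7
Total dependency ratio = (1,959 + 2,592) / 7,933 × 100 = 4,551 / 7,933 × 100 = 57.4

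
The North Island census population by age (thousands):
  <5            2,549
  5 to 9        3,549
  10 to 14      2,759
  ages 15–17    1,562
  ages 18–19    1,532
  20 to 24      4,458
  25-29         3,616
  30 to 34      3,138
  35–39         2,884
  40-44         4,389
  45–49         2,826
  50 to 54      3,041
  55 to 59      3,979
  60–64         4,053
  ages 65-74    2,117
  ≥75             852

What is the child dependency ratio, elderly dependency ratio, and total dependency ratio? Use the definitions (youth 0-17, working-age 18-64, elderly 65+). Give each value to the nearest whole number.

0–17: 2,549 + 3,549 + 2,759 + 1,562 = 10,419
18–64: 1,532 + 4,458 + 3,616 + 3,138 + 2,884 + 4,389 + 2,826 + 3,041 + 3,979 + 4,053 = 33,916
65+: 2,117 + 852 = 2,969
Youth dependency ratio = 10,419 / 33,916 × 100 = 31
Old-age dependency ratio = 2,969 / 33,916 × 100 = 9
Total dependency ratio = (10,419 + 2,969) / 33,916 × 100 = 13,388 / 33,916 × 100 = 39

Youth dependency ratio: 31
Old-age dependency ratio: 9
Total dependency ratio: 39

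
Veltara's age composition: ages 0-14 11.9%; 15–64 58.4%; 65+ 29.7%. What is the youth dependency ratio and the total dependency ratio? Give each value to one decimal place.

Youth dependency ratio = 11.9 / 58.4 × 100 = 20.4
Total dependency ratio = (11.9 + 29.7) / 58.4 × 100 = 41.6 / 58.4 × 100 = 71.2

Youth dependency ratio: 20.4
Total dependency ratio: 71.2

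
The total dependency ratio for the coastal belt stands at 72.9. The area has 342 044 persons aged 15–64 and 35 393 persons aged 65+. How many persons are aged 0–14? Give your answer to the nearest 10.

Aged 0–14: 213 960

Total dependency ratio = (youth + elderly) / working-age × 100
72.9 = (Y + 35 393) / 342 044 × 100
⇒ 213 960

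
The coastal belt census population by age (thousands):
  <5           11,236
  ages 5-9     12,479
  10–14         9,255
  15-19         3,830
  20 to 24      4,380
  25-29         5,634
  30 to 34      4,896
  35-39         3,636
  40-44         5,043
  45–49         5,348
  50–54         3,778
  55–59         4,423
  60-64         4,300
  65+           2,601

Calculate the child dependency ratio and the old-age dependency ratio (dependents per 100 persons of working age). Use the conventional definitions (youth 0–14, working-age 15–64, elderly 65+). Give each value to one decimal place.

Youth dependency ratio: 72.8
Old-age dependency ratio: 5.7

0–14: 11,236 + 12,479 + 9,255 = 32,970
15–64: 3,830 + 4,380 + 5,634 + 4,896 + 3,636 + 5,043 + 5,348 + 3,778 + 4,423 + 4,300 = 45,268
65+: 2,601
Youth dependency ratio = 32,970 / 45,268 × 100 = 72.8
Old-age dependency ratio = 2,601 / 45,268 × 100 = 5.7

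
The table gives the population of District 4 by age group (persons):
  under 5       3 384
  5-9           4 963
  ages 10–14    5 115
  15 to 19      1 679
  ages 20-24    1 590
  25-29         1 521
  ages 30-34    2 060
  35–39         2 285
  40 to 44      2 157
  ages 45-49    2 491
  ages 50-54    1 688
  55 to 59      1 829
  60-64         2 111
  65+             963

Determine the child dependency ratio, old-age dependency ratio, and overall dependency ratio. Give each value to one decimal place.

Youth dependency ratio: 69.4
Old-age dependency ratio: 5.0
Total dependency ratio: 74.3

0–14: 3 384 + 4 963 + 5 115 = 13 462
15–64: 1 679 + 1 590 + 1 521 + 2 060 + 2 285 + 2 157 + 2 491 + 1 688 + 1 829 + 2 111 = 19 411
65+: 963
Youth dependency ratio = 13 462 / 19 411 × 100 = 69.4
Old-age dependency ratio = 963 / 19 411 × 100 = 5.0
Total dependency ratio = (13 462 + 963) / 19 411 × 100 = 14 425 / 19 411 × 100 = 74.3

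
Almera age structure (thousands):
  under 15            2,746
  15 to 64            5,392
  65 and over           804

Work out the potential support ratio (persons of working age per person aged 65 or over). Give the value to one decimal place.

Potential support ratio = 5,392 / 804 = 6.7

Potential support ratio: 6.7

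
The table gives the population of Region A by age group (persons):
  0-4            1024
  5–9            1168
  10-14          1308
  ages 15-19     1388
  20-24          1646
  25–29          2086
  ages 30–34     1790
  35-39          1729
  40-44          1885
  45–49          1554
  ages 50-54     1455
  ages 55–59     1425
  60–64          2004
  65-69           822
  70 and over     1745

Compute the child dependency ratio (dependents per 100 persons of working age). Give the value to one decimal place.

0–14: 1024 + 1168 + 1308 = 3500
15–64: 1388 + 1646 + 2086 + 1790 + 1729 + 1885 + 1554 + 1455 + 1425 + 2004 = 16962
65+: 822 + 1745 = 2567
Youth dependency ratio = 3500 / 16962 × 100 = 20.6

Youth dependency ratio: 20.6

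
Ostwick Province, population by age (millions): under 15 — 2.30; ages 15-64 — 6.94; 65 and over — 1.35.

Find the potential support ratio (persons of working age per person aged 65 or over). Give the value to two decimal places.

Potential support ratio = 6.94 / 1.35 = 5.14

Potential support ratio: 5.14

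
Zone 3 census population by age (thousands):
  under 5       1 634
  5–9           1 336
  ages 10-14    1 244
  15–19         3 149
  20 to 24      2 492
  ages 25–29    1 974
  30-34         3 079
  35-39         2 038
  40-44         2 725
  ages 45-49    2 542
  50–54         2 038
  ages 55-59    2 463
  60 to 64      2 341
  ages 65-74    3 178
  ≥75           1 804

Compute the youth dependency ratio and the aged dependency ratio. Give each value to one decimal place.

0–14: 1 634 + 1 336 + 1 244 = 4 214
15–64: 3 149 + 2 492 + 1 974 + 3 079 + 2 038 + 2 725 + 2 542 + 2 038 + 2 463 + 2 341 = 24 841
65+: 3 178 + 1 804 = 4 982
Youth dependency ratio = 4 214 / 24 841 × 100 = 17.0
Old-age dependency ratio = 4 982 / 24 841 × 100 = 20.1

Youth dependency ratio: 17.0
Old-age dependency ratio: 20.1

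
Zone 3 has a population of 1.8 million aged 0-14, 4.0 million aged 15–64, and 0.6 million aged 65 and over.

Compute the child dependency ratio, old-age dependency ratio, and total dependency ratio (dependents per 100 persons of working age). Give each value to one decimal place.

Youth dependency ratio = 1.8 / 4.0 × 100 = 45.0
Old-age dependency ratio = 0.6 / 4.0 × 100 = 15.0
Total dependency ratio = (1.8 + 0.6) / 4.0 × 100 = 2.4 / 4.0 × 100 = 60.0

Youth dependency ratio: 45.0
Old-age dependency ratio: 15.0
Total dependency ratio: 60.0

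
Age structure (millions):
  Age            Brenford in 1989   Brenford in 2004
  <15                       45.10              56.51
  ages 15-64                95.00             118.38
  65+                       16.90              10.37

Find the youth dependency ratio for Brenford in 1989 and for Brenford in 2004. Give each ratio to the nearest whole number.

Brenford in 1989: 45.10 / 95.00 × 100 = 47
Brenford in 2004: 56.51 / 118.38 × 100 = 48

Brenford in 1989: 47
Brenford in 2004: 48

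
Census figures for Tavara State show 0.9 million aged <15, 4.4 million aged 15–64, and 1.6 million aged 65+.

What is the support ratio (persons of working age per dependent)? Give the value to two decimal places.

Support ratio = 4.4 / (0.9 + 1.6) = 4.4 / 2.5 = 1.76

Support ratio: 1.76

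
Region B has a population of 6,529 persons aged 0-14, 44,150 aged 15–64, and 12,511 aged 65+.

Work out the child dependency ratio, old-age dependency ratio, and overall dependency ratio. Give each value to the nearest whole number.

Youth dependency ratio = 6,529 / 44,150 × 100 = 15
Old-age dependency ratio = 12,511 / 44,150 × 100 = 28
Total dependency ratio = (6,529 + 12,511) / 44,150 × 100 = 19,040 / 44,150 × 100 = 43

Youth dependency ratio: 15
Old-age dependency ratio: 28
Total dependency ratio: 43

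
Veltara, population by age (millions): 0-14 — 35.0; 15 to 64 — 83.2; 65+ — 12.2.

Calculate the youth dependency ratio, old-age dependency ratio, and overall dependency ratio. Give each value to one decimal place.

Youth dependency ratio: 42.1
Old-age dependency ratio: 14.7
Total dependency ratio: 56.7

Youth dependency ratio = 35.0 / 83.2 × 100 = 42.1
Old-age dependency ratio = 12.2 / 83.2 × 100 = 14.7
Total dependency ratio = (35.0 + 12.2) / 83.2 × 100 = 47.2 / 83.2 × 100 = 56.7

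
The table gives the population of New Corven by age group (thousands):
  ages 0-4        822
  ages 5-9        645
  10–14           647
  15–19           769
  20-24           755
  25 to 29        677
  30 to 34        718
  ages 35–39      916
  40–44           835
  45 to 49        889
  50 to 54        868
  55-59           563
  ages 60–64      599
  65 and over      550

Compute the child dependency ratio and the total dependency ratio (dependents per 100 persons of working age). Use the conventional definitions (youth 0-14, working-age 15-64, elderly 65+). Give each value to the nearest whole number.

Youth dependency ratio: 28
Total dependency ratio: 35

0–14: 822 + 645 + 647 = 2 114
15–64: 769 + 755 + 677 + 718 + 916 + 835 + 889 + 868 + 563 + 599 = 7 589
65+: 550
Youth dependency ratio = 2 114 / 7 589 × 100 = 28
Total dependency ratio = (2 114 + 550) / 7 589 × 100 = 2 664 / 7 589 × 100 = 35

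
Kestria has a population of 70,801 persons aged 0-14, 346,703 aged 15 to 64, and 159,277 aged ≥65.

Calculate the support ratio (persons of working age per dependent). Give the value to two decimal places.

Support ratio = 346,703 / (70,801 + 159,277) = 346,703 / 230,078 = 1.51

Support ratio: 1.51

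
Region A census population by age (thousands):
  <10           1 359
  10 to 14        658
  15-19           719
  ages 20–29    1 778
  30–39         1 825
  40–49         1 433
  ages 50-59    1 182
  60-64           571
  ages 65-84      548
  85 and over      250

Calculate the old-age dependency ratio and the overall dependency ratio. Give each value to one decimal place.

Old-age dependency ratio: 10.6
Total dependency ratio: 37.5

0–14: 1 359 + 658 = 2 017
15–64: 719 + 1 778 + 1 825 + 1 433 + 1 182 + 571 = 7 508
65+: 548 + 250 = 798
Old-age dependency ratio = 798 / 7 508 × 100 = 10.6
Total dependency ratio = (2 017 + 798) / 7 508 × 100 = 2 815 / 7 508 × 100 = 37.5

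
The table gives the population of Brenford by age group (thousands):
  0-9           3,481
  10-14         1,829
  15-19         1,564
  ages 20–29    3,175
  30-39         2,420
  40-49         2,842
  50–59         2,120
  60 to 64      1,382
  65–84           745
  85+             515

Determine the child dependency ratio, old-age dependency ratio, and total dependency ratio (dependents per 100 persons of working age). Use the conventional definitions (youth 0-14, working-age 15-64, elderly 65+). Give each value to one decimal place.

0–14: 3,481 + 1,829 = 5,310
15–64: 1,564 + 3,175 + 2,420 + 2,842 + 2,120 + 1,382 = 13,503
65+: 745 + 515 = 1,260
Youth dependency ratio = 5,310 / 13,503 × 100 = 39.3
Old-age dependency ratio = 1,260 / 13,503 × 100 = 9.3
Total dependency ratio = (5,310 + 1,260) / 13,503 × 100 = 6,570 / 13,503 × 100 = 48.7

Youth dependency ratio: 39.3
Old-age dependency ratio: 9.3
Total dependency ratio: 48.7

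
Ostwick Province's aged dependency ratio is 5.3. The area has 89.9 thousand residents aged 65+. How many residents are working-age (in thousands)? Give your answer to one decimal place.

Working-age: 1,696.2

Old-age dependency ratio = elderly / working-age × 100
5.3 = 89.9 / W × 100
⇒ 1,696.2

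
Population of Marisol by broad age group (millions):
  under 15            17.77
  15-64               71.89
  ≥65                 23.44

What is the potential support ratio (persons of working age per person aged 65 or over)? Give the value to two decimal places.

Potential support ratio = 71.89 / 23.44 = 3.07

Potential support ratio: 3.07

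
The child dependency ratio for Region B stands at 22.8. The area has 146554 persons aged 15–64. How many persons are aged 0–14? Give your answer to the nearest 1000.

Youth dependency ratio = youth / working-age × 100
22.8 = Y / 146554 × 100
⇒ 33000

Aged 0–14: 33000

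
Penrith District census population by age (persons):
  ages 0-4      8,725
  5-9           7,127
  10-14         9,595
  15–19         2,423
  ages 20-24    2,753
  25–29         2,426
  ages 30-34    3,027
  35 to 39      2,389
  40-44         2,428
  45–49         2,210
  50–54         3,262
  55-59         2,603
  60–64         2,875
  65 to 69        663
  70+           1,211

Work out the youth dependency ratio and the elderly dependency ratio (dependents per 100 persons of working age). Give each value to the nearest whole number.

0–14: 8,725 + 7,127 + 9,595 = 25,447
15–64: 2,423 + 2,753 + 2,426 + 3,027 + 2,389 + 2,428 + 2,210 + 3,262 + 2,603 + 2,875 = 26,396
65+: 663 + 1,211 = 1,874
Youth dependency ratio = 25,447 / 26,396 × 100 = 96
Old-age dependency ratio = 1,874 / 26,396 × 100 = 7

Youth dependency ratio: 96
Old-age dependency ratio: 7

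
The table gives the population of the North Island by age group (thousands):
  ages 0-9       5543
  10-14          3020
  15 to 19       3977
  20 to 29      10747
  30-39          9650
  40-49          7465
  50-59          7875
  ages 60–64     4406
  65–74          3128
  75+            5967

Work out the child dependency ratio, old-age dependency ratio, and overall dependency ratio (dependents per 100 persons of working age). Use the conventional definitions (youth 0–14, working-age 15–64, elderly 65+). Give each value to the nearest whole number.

0–14: 5543 + 3020 = 8563
15–64: 3977 + 10747 + 9650 + 7465 + 7875 + 4406 = 44120
65+: 3128 + 5967 = 9095
Youth dependency ratio = 8563 / 44120 × 100 = 19
Old-age dependency ratio = 9095 / 44120 × 100 = 21
Total dependency ratio = (8563 + 9095) / 44120 × 100 = 17658 / 44120 × 100 = 40

Youth dependency ratio: 19
Old-age dependency ratio: 21
Total dependency ratio: 40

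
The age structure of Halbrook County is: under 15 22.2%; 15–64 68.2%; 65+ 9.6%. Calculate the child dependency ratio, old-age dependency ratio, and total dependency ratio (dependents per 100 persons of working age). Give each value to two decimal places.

Youth dependency ratio: 32.55
Old-age dependency ratio: 14.08
Total dependency ratio: 46.63

Youth dependency ratio = 22.2 / 68.2 × 100 = 32.55
Old-age dependency ratio = 9.6 / 68.2 × 100 = 14.08
Total dependency ratio = (22.2 + 9.6) / 68.2 × 100 = 31.8 / 68.2 × 100 = 46.63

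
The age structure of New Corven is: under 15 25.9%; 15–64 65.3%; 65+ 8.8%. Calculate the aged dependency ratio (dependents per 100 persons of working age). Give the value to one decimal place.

Old-age dependency ratio: 13.5

Old-age dependency ratio = 8.8 / 65.3 × 100 = 13.5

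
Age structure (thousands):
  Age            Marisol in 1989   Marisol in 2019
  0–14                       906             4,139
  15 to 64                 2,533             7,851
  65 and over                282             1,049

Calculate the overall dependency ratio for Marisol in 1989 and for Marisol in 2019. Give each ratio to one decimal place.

Marisol in 1989: (906 + 282) / 2,533 × 100 = 1,188 / 2,533 × 100 = 46.9
Marisol in 2019: (4,139 + 1,049) / 7,851 × 100 = 5,188 / 7,851 × 100 = 66.1

Marisol in 1989: 46.9
Marisol in 2019: 66.1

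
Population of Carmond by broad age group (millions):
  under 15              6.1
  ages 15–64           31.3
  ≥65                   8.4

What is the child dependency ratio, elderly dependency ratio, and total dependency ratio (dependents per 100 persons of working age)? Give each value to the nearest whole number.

Youth dependency ratio = 6.1 / 31.3 × 100 = 19
Old-age dependency ratio = 8.4 / 31.3 × 100 = 27
Total dependency ratio = (6.1 + 8.4) / 31.3 × 100 = 14.5 / 31.3 × 100 = 46

Youth dependency ratio: 19
Old-age dependency ratio: 27
Total dependency ratio: 46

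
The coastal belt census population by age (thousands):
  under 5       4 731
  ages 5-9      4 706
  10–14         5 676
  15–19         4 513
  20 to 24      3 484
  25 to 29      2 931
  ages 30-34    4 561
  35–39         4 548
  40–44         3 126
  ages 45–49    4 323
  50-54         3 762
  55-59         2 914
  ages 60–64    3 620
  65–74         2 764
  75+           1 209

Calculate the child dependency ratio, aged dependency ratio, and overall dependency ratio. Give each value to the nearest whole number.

0–14: 4 731 + 4 706 + 5 676 = 15 113
15–64: 4 513 + 3 484 + 2 931 + 4 561 + 4 548 + 3 126 + 4 323 + 3 762 + 2 914 + 3 620 = 37 782
65+: 2 764 + 1 209 = 3 973
Youth dependency ratio = 15 113 / 37 782 × 100 = 40
Old-age dependency ratio = 3 973 / 37 782 × 100 = 11
Total dependency ratio = (15 113 + 3 973) / 37 782 × 100 = 19 086 / 37 782 × 100 = 51

Youth dependency ratio: 40
Old-age dependency ratio: 11
Total dependency ratio: 51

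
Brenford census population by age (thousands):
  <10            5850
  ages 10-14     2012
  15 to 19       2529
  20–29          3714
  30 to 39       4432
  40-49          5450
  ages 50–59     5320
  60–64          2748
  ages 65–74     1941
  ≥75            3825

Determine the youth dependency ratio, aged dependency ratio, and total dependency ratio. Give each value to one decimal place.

0–14: 5850 + 2012 = 7862
15–64: 2529 + 3714 + 4432 + 5450 + 5320 + 2748 = 24193
65+: 1941 + 3825 = 5766
Youth dependency ratio = 7862 / 24193 × 100 = 32.5
Old-age dependency ratio = 5766 / 24193 × 100 = 23.8
Total dependency ratio = (7862 + 5766) / 24193 × 100 = 13628 / 24193 × 100 = 56.3

Youth dependency ratio: 32.5
Old-age dependency ratio: 23.8
Total dependency ratio: 56.3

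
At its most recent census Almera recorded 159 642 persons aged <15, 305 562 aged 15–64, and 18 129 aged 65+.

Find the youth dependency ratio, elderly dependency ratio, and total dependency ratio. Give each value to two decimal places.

Youth dependency ratio: 52.25
Old-age dependency ratio: 5.93
Total dependency ratio: 58.18

Youth dependency ratio = 159 642 / 305 562 × 100 = 52.25
Old-age dependency ratio = 18 129 / 305 562 × 100 = 5.93
Total dependency ratio = (159 642 + 18 129) / 305 562 × 100 = 177 771 / 305 562 × 100 = 58.18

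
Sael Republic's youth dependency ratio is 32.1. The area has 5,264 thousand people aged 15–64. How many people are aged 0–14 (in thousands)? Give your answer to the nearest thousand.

Youth dependency ratio = youth / working-age × 100
32.1 = Y / 5,264 × 100
⇒ 1,690

Aged 0–14: 1,690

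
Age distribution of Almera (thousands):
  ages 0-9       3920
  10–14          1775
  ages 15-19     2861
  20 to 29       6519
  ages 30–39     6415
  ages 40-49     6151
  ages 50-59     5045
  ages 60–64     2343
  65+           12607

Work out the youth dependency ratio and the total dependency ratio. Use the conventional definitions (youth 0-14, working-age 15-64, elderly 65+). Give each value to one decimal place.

0–14: 3920 + 1775 = 5695
15–64: 2861 + 6519 + 6415 + 6151 + 5045 + 2343 = 29334
65+: 12607
Youth dependency ratio = 5695 / 29334 × 100 = 19.4
Total dependency ratio = (5695 + 12607) / 29334 × 100 = 18302 / 29334 × 100 = 62.4

Youth dependency ratio: 19.4
Total dependency ratio: 62.4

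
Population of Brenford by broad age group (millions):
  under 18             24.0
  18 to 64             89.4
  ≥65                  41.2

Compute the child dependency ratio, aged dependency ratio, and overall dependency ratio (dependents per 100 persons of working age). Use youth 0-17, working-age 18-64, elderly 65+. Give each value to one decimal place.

Youth dependency ratio: 26.8
Old-age dependency ratio: 46.1
Total dependency ratio: 72.9

Youth dependency ratio = 24.0 / 89.4 × 100 = 26.8
Old-age dependency ratio = 41.2 / 89.4 × 100 = 46.1
Total dependency ratio = (24.0 + 41.2) / 89.4 × 100 = 65.2 / 89.4 × 100 = 72.9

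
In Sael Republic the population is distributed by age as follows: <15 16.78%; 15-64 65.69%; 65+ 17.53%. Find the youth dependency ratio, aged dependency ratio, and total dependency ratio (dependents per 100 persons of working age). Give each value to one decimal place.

Youth dependency ratio: 25.5
Old-age dependency ratio: 26.7
Total dependency ratio: 52.2

Youth dependency ratio = 16.78 / 65.69 × 100 = 25.5
Old-age dependency ratio = 17.53 / 65.69 × 100 = 26.7
Total dependency ratio = (16.78 + 17.53) / 65.69 × 100 = 34.31 / 65.69 × 100 = 52.2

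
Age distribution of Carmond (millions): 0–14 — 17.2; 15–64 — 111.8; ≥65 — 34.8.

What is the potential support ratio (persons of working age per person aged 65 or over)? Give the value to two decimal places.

Potential support ratio: 3.21

Potential support ratio = 111.8 / 34.8 = 3.21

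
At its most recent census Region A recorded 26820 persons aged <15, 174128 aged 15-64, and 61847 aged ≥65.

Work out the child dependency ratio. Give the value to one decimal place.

Youth dependency ratio = 26820 / 174128 × 100 = 15.4

Youth dependency ratio: 15.4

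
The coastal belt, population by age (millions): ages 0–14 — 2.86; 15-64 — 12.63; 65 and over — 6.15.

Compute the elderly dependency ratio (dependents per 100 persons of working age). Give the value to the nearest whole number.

Old-age dependency ratio: 49

Old-age dependency ratio = 6.15 / 12.63 × 100 = 49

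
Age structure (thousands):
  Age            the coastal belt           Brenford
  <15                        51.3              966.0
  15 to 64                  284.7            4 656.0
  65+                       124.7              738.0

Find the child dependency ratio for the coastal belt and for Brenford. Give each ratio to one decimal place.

the coastal belt: 51.3 / 284.7 × 100 = 18.0
Brenford: 966.0 / 4 656.0 × 100 = 20.7

the coastal belt: 18.0
Brenford: 20.7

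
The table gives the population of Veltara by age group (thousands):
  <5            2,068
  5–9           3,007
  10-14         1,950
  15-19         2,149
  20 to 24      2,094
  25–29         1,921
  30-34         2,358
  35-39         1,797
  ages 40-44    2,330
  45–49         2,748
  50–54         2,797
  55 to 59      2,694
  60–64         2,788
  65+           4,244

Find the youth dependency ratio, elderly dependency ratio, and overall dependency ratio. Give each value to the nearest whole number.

Youth dependency ratio: 30
Old-age dependency ratio: 18
Total dependency ratio: 48

0–14: 2,068 + 3,007 + 1,950 = 7,025
15–64: 2,149 + 2,094 + 1,921 + 2,358 + 1,797 + 2,330 + 2,748 + 2,797 + 2,694 + 2,788 = 23,676
65+: 4,244
Youth dependency ratio = 7,025 / 23,676 × 100 = 30
Old-age dependency ratio = 4,244 / 23,676 × 100 = 18
Total dependency ratio = (7,025 + 4,244) / 23,676 × 100 = 11,269 / 23,676 × 100 = 48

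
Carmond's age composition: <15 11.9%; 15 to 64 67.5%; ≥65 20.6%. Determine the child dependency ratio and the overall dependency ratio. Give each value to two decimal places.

Youth dependency ratio: 17.63
Total dependency ratio: 48.15

Youth dependency ratio = 11.9 / 67.5 × 100 = 17.63
Total dependency ratio = (11.9 + 20.6) / 67.5 × 100 = 32.5 / 67.5 × 100 = 48.15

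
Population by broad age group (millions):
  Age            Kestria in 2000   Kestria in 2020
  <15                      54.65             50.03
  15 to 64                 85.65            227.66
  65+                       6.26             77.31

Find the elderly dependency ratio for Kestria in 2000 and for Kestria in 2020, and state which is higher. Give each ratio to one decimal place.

Kestria in 2000: 6.26 / 85.65 × 100 = 7.3
Kestria in 2020: 77.31 / 227.66 × 100 = 34.0

Kestria in 2000: 7.3
Kestria in 2020: 34.0
Higher: Kestria in 2020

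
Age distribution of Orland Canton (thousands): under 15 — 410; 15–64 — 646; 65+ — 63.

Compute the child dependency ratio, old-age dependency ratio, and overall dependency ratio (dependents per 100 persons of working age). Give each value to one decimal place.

Youth dependency ratio: 63.5
Old-age dependency ratio: 9.8
Total dependency ratio: 73.2

Youth dependency ratio = 410 / 646 × 100 = 63.5
Old-age dependency ratio = 63 / 646 × 100 = 9.8
Total dependency ratio = (410 + 63) / 646 × 100 = 473 / 646 × 100 = 73.2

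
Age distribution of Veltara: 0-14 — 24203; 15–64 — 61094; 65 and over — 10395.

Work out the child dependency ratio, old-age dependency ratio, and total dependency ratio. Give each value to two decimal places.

Youth dependency ratio: 39.62
Old-age dependency ratio: 17.01
Total dependency ratio: 56.63

Youth dependency ratio = 24203 / 61094 × 100 = 39.62
Old-age dependency ratio = 10395 / 61094 × 100 = 17.01
Total dependency ratio = (24203 + 10395) / 61094 × 100 = 34598 / 61094 × 100 = 56.63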